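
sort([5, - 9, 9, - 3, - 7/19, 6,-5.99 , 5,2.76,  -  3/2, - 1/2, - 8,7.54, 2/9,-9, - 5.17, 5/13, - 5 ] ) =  [ - 9, - 9, - 8, - 5.99, - 5.17,- 5, - 3, - 3/2,-1/2,- 7/19,2/9, 5/13, 2.76 , 5,  5,6, 7.54, 9 ]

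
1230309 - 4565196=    - 3334887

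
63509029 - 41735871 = 21773158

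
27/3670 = 27/3670 = 0.01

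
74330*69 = 5128770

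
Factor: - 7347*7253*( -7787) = 3^1*13^1*31^1* 79^1*599^1*7253^1 = 414952028517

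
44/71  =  44/71 = 0.62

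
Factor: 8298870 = 2^1 *3^1*5^1*276629^1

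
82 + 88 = 170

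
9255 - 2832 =6423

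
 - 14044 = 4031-18075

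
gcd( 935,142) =1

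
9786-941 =8845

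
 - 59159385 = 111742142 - 170901527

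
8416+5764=14180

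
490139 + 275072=765211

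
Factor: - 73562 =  - 2^1*36781^1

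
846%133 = 48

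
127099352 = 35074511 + 92024841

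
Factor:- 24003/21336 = - 2^( - 3 )*3^2 =- 9/8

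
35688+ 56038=91726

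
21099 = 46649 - 25550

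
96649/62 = 1558+53/62=1558.85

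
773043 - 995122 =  - 222079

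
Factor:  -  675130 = -2^1*5^1*181^1*373^1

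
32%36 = 32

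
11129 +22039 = 33168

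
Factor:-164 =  - 2^2 * 41^1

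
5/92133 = 5/92133 = 0.00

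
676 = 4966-4290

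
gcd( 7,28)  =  7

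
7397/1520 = 4 + 1317/1520  =  4.87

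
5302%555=307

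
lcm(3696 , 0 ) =0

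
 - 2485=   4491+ - 6976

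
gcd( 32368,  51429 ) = 7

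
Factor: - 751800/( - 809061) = 2^3* 5^2*7^1 * 11^( - 1)*179^1 * 24517^ ( - 1 ) = 250600/269687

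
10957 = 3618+7339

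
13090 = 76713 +  -  63623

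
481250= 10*48125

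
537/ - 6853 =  - 1 + 6316/6853 = - 0.08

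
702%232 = 6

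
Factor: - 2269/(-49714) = 2^ ( - 1)*7^( - 1)*53^( - 1 )*67^(  -  1)*2269^1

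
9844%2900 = 1144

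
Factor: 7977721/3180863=7^(-1)*454409^( - 1 ) * 7977721^1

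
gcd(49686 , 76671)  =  21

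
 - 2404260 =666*( -3610)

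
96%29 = 9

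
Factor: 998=2^1  *499^1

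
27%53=27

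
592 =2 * 296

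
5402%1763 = 113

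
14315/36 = 397+23/36 = 397.64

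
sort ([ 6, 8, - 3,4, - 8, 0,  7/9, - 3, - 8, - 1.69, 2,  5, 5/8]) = [ - 8, - 8, - 3, - 3 , - 1.69, 0 , 5/8, 7/9 , 2, 4, 5,6, 8]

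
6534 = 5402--1132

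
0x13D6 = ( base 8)11726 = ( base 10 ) 5078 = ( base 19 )E15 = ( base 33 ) 4lt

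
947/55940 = 947/55940  =  0.02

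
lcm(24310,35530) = 461890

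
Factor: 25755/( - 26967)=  - 85/89 = - 5^1 * 17^1*89^( - 1)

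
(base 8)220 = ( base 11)121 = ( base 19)7B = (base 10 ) 144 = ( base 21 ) 6I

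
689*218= 150202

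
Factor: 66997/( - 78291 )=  - 3^( - 2)*7^1*17^1*563^1*8699^( - 1 )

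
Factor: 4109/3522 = 7/6 = 2^(-1) * 3^( - 1 )*7^1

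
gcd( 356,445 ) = 89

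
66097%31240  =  3617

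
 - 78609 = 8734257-8812866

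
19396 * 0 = 0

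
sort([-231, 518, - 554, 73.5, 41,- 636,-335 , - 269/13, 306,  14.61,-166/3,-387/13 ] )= [  -  636, - 554, - 335,-231,-166/3, - 387/13,-269/13,14.61,41,73.5, 306, 518] 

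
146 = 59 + 87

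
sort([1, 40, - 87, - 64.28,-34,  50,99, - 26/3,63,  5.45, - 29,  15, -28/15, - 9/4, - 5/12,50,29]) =[ - 87, - 64.28, - 34,-29,-26/3,-9/4, - 28/15, - 5/12, 1 , 5.45,15,29, 40 , 50,  50,63, 99]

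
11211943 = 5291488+5920455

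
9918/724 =13+253/362 = 13.70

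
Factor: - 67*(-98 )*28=183848 = 2^3*7^3*67^1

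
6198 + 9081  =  15279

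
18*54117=974106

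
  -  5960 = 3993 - 9953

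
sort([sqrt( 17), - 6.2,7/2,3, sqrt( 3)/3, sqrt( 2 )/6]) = [ - 6.2, sqrt( 2)/6,sqrt( 3 ) /3, 3 , 7/2,sqrt( 17)] 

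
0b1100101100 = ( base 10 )812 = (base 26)156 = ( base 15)392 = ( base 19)24e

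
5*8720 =43600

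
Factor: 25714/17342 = 29^(-1 )*43^1 =43/29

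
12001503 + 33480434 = 45481937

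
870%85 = 20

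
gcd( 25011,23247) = 63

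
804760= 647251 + 157509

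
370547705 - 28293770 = 342253935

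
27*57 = 1539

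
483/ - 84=-6 + 1/4 = - 5.75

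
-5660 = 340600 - 346260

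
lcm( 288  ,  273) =26208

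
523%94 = 53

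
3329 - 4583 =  - 1254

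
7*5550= 38850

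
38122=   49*778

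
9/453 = 3/151 = 0.02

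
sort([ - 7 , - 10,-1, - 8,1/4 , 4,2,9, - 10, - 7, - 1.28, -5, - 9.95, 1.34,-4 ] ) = [-10, - 10, - 9.95, - 8, - 7, - 7, - 5, - 4 , - 1.28, - 1,1/4, 1.34 , 2,  4 , 9 ]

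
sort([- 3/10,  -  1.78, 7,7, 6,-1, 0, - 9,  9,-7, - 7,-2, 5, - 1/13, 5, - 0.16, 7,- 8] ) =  [ -9,-8 ,-7,-7,  -  2, - 1.78, - 1, - 3/10, - 0.16, -1/13,  0, 5,5,6, 7, 7, 7,  9 ]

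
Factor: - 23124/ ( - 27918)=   82/99=2^1*3^( - 2 ) *11^ (-1 )*41^1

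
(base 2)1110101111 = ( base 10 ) 943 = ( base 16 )3af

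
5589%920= 69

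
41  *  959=39319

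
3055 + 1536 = 4591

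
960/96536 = 120/12067=0.01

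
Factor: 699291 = 3^2 * 77699^1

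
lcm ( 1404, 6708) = 60372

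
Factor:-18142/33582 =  - 47/87 = - 3^(  -  1 ) * 29^( - 1)*47^1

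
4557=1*4557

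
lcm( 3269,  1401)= 9807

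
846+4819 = 5665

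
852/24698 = 426/12349 =0.03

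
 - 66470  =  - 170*391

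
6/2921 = 6/2921 = 0.00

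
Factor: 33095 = 5^1*6619^1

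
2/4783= 2/4783 = 0.00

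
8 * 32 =256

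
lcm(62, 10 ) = 310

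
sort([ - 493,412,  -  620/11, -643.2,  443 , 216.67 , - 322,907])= [ - 643.2, - 493, - 322,-620/11, 216.67,412, 443, 907] 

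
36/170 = 18/85 = 0.21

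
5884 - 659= 5225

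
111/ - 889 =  - 111/889 = -  0.12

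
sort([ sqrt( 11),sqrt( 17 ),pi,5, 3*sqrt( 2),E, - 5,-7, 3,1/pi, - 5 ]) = [ -7,  -  5, - 5, 1/pi,E,3, pi,sqrt( 11),sqrt( 17),3 * sqrt( 2 ),5]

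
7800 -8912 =  -  1112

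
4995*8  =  39960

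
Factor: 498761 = 498761^1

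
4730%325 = 180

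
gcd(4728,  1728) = 24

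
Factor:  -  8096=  - 2^5 * 11^1 * 23^1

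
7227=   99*73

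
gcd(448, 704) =64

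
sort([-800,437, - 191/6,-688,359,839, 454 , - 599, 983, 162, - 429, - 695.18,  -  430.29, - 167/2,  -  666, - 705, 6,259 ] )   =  [ - 800, - 705,-695.18 , - 688, - 666, - 599, - 430.29, - 429 , - 167/2, -191/6, 6,162,  259,359,437, 454,839,  983 ]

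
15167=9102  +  6065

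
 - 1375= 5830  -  7205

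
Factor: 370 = 2^1*5^1*37^1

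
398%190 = 18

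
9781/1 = 9781 = 9781.00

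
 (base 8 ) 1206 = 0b1010000110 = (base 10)646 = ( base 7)1612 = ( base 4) 22012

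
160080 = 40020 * 4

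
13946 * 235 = 3277310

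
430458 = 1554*277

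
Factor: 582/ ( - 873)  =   - 2^1*3^( - 1 ) = - 2/3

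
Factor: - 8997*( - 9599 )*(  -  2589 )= - 223591743567 = -  3^2*29^1*331^1 * 863^1*2999^1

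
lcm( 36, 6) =36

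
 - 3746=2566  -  6312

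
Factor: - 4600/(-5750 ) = 4/5= 2^2*5^(- 1)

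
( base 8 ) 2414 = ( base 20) 34C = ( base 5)20132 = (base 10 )1292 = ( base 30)1D2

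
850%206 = 26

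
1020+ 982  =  2002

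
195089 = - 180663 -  - 375752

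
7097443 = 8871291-1773848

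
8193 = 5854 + 2339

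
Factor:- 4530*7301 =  - 33073530 = - 2^1 *3^1*5^1*7^2*149^1*151^1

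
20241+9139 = 29380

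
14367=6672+7695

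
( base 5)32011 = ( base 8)4123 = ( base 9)2827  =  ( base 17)766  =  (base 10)2131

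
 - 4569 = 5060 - 9629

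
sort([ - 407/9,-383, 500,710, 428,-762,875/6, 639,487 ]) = [ - 762, - 383, - 407/9,  875/6,428, 487, 500, 639, 710] 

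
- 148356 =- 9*16484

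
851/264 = 851/264 = 3.22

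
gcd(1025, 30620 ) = 5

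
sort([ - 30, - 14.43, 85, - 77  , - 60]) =[-77, - 60, - 30, - 14.43 , 85 ]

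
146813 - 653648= -506835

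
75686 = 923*82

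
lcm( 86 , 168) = 7224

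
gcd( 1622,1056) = 2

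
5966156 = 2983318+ 2982838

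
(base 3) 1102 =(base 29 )19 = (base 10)38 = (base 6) 102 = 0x26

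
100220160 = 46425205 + 53794955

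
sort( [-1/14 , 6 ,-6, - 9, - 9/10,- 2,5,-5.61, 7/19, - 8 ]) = [ - 9, - 8, - 6, - 5.61, - 2, - 9/10 , - 1/14,7/19,5,6]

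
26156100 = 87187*300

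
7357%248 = 165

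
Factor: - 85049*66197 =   -  5629988653 = -53^1 * 1249^1*85049^1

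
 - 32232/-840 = 38 + 13/35 = 38.37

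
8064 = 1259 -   -  6805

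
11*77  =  847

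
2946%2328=618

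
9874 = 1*9874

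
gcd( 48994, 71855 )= 1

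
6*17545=105270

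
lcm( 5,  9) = 45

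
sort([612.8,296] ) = [ 296, 612.8] 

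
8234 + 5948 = 14182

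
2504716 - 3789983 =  - 1285267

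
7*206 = 1442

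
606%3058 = 606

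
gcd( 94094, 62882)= 2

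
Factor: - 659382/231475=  - 2^1*3^1*5^(- 2)* 47^( - 1 )*197^( - 1)*109897^1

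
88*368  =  32384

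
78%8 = 6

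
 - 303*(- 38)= 11514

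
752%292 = 168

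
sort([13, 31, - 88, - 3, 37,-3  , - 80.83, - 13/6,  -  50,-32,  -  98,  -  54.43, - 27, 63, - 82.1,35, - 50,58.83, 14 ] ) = [ - 98,  -  88,  -  82.1,  -  80.83,- 54.43, - 50, - 50, - 32, - 27, - 3, - 3, - 13/6,13, 14, 31,  35,37 , 58.83, 63]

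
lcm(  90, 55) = 990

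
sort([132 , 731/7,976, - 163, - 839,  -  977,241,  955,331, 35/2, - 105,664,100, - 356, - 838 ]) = [ - 977,  -  839, - 838, - 356, - 163,-105,35/2, 100,731/7, 132,  241,331, 664,955,976 ]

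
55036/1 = 55036 = 55036.00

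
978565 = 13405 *73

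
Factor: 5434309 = 241^1 *22549^1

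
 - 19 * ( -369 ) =7011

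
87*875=76125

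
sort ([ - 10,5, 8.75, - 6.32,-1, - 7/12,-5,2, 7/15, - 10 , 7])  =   [ - 10, - 10, - 6.32 , - 5, - 1, - 7/12,7/15,  2 , 5,7,  8.75]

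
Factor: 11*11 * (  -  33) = -3993 = -3^1*11^3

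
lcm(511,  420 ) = 30660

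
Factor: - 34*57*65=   -  2^1*3^1*5^1*13^1*17^1 * 19^1 = - 125970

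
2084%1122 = 962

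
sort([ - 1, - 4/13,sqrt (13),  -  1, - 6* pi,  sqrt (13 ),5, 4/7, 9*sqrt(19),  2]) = [ - 6*pi,- 1,-1, - 4/13, 4/7,2,sqrt(13), sqrt(13 ), 5,9*sqrt( 19 )] 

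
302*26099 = 7881898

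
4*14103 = 56412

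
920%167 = 85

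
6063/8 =6063/8 =757.88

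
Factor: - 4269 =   -  3^1*1423^1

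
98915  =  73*1355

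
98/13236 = 49/6618 = 0.01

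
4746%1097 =358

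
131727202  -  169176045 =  - 37448843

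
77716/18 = 4317+5/9 = 4317.56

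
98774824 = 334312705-235537881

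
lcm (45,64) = 2880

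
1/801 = 1/801 = 0.00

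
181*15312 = 2771472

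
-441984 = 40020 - 482004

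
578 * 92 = 53176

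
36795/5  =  7359=7359.00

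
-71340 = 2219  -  73559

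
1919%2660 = 1919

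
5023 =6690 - 1667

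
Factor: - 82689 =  - 3^1*43^1*641^1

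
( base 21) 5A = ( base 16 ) 73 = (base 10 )115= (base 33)3G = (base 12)97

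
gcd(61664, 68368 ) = 16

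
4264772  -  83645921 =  - 79381149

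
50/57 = 50/57 = 0.88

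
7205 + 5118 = 12323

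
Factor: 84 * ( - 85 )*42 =  -  299880 = -2^3 *3^2*5^1*7^2*17^1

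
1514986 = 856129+658857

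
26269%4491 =3814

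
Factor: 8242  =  2^1 * 13^1* 317^1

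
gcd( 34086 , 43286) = 46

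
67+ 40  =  107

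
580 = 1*580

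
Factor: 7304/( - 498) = -2^2*3^( - 1)*11^1 = - 44/3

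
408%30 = 18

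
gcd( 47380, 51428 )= 92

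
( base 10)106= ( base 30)3g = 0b1101010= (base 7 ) 211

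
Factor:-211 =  - 211^1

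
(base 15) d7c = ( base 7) 11604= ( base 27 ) 44I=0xBE2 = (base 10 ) 3042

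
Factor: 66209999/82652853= 3^( - 1)*27550951^( - 1 )* 66209999^1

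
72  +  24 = 96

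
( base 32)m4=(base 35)K8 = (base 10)708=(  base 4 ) 23010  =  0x2C4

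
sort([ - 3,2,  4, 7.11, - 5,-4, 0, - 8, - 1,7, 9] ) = [-8, - 5, - 4, - 3,-1,  0,2,4, 7,7.11, 9] 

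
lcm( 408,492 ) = 16728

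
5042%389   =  374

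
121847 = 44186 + 77661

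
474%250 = 224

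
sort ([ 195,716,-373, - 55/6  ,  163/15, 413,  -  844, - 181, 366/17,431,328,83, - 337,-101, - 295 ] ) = [ - 844, - 373,-337,-295, - 181 ,  -  101, -55/6,163/15, 366/17, 83, 195, 328,413,431, 716]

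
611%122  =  1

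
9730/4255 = 2 + 244/851 = 2.29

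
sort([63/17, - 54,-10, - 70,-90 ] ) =[ - 90,  -  70, - 54, - 10,  63/17] 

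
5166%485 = 316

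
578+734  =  1312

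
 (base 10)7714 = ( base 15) 2444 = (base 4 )1320202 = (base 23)ed9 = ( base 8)17042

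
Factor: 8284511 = 1879^1*4409^1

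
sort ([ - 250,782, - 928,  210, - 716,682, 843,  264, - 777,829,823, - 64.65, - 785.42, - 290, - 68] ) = [-928, - 785.42, - 777,  -  716,-290 , - 250, - 68, - 64.65, 210, 264, 682,782,823,829,843]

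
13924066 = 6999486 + 6924580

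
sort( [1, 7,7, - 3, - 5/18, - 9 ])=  [ - 9, - 3  , - 5/18,1, 7,7]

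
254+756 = 1010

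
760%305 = 150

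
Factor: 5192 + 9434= 14626 = 2^1*71^1*103^1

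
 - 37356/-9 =4150 + 2/3 = 4150.67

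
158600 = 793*200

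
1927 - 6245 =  - 4318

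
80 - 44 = 36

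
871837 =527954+343883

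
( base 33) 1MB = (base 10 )1826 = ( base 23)3A9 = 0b11100100010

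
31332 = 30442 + 890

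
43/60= 43/60  =  0.72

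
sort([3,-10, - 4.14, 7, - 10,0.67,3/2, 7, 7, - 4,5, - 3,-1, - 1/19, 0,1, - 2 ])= [ - 10,-10 ,-4.14, - 4, - 3,-2,-1,-1/19, 0, 0.67, 1,3/2,3,5,7  ,  7,  7] 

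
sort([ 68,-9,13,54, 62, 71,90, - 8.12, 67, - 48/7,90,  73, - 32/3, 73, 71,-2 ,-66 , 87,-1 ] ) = [ - 66, - 32/3,  -  9, - 8.12,  -  48/7,-2, - 1,  13,  54, 62,  67, 68, 71,71,73,73,  87, 90,  90]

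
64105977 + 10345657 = 74451634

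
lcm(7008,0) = 0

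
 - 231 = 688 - 919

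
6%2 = 0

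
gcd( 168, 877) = 1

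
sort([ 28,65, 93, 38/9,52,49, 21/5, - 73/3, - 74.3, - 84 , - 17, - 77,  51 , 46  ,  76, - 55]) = [ - 84, - 77, - 74.3,-55, - 73/3 , - 17, 21/5 , 38/9,  28, 46, 49, 51, 52,65,76,93]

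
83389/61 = 1367+2/61 = 1367.03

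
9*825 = 7425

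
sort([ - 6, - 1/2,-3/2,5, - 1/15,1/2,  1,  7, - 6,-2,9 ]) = [ - 6, - 6, - 2, - 3/2, - 1/2, - 1/15,1/2 , 1,  5,7,9]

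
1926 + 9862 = 11788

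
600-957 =- 357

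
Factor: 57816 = 2^3*3^2*11^1 * 73^1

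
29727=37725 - 7998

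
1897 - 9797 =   -  7900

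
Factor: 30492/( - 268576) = -99/872 = -2^( - 3)*3^2*11^1*109^( -1) 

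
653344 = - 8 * ( - 81668 )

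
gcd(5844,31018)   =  2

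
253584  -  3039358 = - 2785774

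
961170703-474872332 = 486298371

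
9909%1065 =324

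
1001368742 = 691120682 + 310248060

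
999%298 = 105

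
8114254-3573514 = 4540740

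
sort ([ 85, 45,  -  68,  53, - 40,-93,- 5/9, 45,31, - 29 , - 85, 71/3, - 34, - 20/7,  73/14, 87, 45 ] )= [-93,-85, - 68, - 40, - 34, - 29, - 20/7, - 5/9,73/14,71/3, 31, 45, 45,45, 53,85, 87]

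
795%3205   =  795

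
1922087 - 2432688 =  - 510601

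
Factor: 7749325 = 5^2 * 401^1*773^1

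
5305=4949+356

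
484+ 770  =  1254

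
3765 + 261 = 4026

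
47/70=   47/70=0.67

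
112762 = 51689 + 61073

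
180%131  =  49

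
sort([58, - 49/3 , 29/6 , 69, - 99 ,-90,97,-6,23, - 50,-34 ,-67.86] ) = [  -  99,  -  90, -67.86,-50, - 34, - 49/3, - 6,29/6, 23,58,69,97] 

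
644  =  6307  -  5663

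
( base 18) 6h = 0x7D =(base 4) 1331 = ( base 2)1111101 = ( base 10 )125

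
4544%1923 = 698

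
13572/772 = 17 + 112/193 = 17.58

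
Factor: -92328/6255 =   -  30776/2085 = - 2^3*3^( - 1) * 5^( - 1) * 139^ (-1)*3847^1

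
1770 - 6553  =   - 4783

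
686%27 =11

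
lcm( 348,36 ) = 1044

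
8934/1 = 8934 = 8934.00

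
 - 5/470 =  - 1/94= - 0.01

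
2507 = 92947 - 90440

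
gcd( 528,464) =16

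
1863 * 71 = 132273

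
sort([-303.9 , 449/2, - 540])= [ - 540, - 303.9,449/2]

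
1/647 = 1/647 =0.00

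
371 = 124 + 247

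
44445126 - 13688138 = 30756988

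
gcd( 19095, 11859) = 201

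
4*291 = 1164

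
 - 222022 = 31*( - 7162)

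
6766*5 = 33830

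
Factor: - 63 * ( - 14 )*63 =2^1*3^4*7^3   =  55566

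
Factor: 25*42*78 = 81900 = 2^2 * 3^2 * 5^2* 7^1*13^1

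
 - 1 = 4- 5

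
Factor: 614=2^1*307^1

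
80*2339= 187120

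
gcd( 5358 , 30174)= 282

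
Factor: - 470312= - 2^3*58789^1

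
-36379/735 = -5197/105 = - 49.50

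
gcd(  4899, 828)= 69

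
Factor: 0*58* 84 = 0^1=0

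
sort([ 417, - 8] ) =[ - 8 , 417]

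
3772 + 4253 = 8025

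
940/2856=235/714 = 0.33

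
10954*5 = 54770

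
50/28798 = 25/14399 = 0.00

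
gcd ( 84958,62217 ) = 1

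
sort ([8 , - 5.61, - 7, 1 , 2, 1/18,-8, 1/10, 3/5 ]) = [ - 8, - 7, - 5.61 , 1/18 , 1/10, 3/5, 1, 2,8] 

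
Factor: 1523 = 1523^1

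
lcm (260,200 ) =2600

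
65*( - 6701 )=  - 435565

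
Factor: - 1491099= -3^1*307^1*1619^1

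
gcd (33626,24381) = 43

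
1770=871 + 899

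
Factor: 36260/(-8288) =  - 2^( - 3)*5^1*7^1 = - 35/8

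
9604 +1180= 10784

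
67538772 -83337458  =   - 15798686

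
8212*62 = 509144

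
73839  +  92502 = 166341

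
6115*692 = 4231580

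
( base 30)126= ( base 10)966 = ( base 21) 240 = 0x3c6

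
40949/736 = 55 + 469/736 = 55.64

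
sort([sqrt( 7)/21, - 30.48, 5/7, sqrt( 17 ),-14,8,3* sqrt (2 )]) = [ - 30.48, - 14 , sqrt( 7 )/21,  5/7,sqrt( 17), 3*sqrt( 2) , 8]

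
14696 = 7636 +7060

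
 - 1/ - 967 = 1/967 = 0.00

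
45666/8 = 5708+ 1/4 = 5708.25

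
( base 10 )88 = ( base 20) 48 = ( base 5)323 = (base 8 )130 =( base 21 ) 44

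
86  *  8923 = 767378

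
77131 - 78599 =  - 1468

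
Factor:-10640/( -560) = 19 = 19^1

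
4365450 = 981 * 4450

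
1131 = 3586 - 2455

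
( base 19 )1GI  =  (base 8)1253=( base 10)683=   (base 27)p8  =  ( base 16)2ab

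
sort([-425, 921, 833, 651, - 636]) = [ - 636,- 425,651, 833, 921 ] 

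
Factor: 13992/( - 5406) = -44/17 = -  2^2 *11^1*17^(-1) 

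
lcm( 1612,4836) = 4836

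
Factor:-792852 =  - 2^2*3^1 * 66071^1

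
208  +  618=826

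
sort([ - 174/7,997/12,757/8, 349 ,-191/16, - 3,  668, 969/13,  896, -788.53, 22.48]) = [ -788.53, - 174/7, - 191/16, - 3, 22.48,969/13,997/12 , 757/8, 349 , 668, 896 ] 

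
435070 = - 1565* (-278) 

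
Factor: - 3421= - 11^1 * 311^1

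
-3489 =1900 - 5389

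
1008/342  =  2 + 18/19 =2.95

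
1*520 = 520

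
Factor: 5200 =2^4*5^2* 13^1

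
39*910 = 35490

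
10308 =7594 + 2714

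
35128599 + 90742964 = 125871563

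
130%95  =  35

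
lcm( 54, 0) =0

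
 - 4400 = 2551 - 6951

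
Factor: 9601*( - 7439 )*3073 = -7^1*43^1 * 173^1*439^1*9601^1 = - 219479311247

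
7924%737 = 554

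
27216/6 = 4536 = 4536.00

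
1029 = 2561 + - 1532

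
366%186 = 180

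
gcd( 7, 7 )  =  7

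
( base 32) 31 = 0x61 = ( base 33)2V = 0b1100001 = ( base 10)97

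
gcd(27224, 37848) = 664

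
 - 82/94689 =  - 1 + 94607/94689  =  - 0.00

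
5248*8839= 46387072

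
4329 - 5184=-855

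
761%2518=761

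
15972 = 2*7986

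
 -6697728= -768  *8721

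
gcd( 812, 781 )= 1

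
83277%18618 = 8805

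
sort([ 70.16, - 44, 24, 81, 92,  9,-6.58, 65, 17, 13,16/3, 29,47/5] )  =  [-44,  -  6.58,  16/3, 9, 47/5, 13, 17, 24, 29, 65,  70.16, 81, 92 ]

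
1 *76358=76358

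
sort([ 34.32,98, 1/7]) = [1/7,34.32, 98 ] 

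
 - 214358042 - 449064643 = -663422685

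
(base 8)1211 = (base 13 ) 3ac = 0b1010001001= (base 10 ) 649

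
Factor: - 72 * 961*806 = - 2^4*3^2*13^1 * 31^3 = - 55768752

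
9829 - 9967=-138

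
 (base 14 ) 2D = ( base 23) 1i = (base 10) 41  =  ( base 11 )38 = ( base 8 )51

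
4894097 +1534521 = 6428618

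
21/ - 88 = - 21/88 = - 0.24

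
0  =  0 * 3967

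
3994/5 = 798 + 4/5 = 798.80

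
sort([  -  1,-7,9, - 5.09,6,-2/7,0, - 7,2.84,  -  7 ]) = [ - 7, - 7,-7, - 5.09, - 1, - 2/7, 0, 2.84,6, 9]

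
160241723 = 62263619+97978104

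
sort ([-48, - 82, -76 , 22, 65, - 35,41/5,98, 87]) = [-82, - 76, - 48, - 35, 41/5, 22, 65, 87, 98]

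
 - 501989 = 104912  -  606901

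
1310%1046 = 264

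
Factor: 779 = 19^1*41^1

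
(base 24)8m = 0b11010110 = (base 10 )214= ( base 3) 21221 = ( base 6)554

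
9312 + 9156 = 18468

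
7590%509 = 464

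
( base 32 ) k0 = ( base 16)280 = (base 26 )og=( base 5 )10030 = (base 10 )640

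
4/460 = 1/115 = 0.01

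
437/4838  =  437/4838 = 0.09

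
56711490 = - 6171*(-9190)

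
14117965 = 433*32605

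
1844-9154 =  - 7310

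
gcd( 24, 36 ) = 12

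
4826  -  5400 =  - 574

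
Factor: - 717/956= - 3/4 = - 2^ ( - 2)*3^1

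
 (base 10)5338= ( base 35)4CI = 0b1010011011010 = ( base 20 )D6I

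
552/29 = 552/29 = 19.03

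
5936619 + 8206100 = 14142719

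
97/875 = 97/875 = 0.11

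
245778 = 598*411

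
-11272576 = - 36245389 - -24972813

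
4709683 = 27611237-22901554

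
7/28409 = 7/28409 = 0.00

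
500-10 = 490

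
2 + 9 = 11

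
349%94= 67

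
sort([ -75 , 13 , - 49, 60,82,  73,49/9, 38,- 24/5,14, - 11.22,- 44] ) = [ - 75,-49,-44,-11.22, - 24/5, 49/9, 13, 14,38,  60, 73,  82] 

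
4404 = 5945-1541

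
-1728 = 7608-9336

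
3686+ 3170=6856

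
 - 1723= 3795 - 5518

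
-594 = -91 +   -  503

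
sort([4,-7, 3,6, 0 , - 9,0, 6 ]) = [ - 9, - 7, 0,0,3,4, 6,6 ]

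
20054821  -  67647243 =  - 47592422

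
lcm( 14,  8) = 56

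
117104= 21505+95599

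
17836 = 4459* 4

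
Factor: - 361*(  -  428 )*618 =2^3*3^1*19^2*103^1 *107^1  =  95485944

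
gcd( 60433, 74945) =1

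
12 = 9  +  3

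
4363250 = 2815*1550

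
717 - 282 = 435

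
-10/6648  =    -  1 + 3319/3324=- 0.00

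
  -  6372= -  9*708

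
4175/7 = 596 + 3/7 = 596.43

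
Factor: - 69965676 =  - 2^2*3^2*11^1*17^1*19^1*547^1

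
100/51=1  +  49/51 = 1.96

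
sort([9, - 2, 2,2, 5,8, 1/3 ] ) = [ - 2,  1/3, 2 , 2 , 5,8  ,  9]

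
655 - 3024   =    -  2369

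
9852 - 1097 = 8755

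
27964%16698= 11266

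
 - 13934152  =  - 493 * 28264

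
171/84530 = 171/84530 = 0.00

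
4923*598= 2943954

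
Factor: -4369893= -3^1*11^1*132421^1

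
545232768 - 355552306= 189680462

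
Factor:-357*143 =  - 51051 = - 3^1*7^1*11^1*13^1*17^1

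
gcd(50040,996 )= 12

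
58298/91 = 58298/91 = 640.64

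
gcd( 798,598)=2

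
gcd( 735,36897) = 147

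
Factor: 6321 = 3^1*7^2*43^1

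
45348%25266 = 20082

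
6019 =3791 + 2228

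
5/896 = 5/896  =  0.01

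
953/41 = 953/41 = 23.24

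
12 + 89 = 101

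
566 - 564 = 2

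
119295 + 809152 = 928447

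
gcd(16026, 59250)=6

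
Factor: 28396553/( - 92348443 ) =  - 11^(- 1 )*1873^1*15161^1*8395313^(-1 ) 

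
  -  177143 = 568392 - 745535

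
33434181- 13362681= 20071500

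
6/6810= 1/1135 = 0.00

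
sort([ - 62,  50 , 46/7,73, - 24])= [-62, - 24, 46/7, 50,73 ]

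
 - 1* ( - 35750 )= 35750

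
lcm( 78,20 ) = 780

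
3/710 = 3/710 =0.00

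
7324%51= 31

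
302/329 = 302/329 = 0.92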